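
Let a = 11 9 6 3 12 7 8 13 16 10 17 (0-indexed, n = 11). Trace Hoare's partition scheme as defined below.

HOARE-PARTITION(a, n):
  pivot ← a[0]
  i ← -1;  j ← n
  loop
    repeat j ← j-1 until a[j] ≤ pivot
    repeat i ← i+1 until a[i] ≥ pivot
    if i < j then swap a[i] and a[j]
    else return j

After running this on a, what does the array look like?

10 9 6 3 8 7 12 13 16 11 17

pivot = a[0] = 11; i = -1, j = 11
j→9 (a[9]=10≤11), i→0 (a[0]=11≥11); i<j, swap → 10 9 6 3 12 7 8 13 16 11 17
j→6 (a[6]=8≤11), i→4 (a[4]=12≥11); i<j, swap → 10 9 6 3 8 7 12 13 16 11 17
j→5, i→6; i≥j, return j=5. a = 10 9 6 3 8 7 12 13 16 11 17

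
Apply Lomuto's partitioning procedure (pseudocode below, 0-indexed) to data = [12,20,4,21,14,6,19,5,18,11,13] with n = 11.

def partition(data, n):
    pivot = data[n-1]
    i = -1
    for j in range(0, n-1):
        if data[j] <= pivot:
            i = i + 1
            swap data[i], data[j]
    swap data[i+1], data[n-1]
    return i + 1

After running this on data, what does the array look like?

pivot = data[10] = 13; i = -1
j=0: data[0]=12 ≤ 13 → i=0, swap data[0],data[0] (no change) → [12,20,4,21,14,6,19,5,18,11,13]
j=1: data[1]=20 > 13 → no swap
j=2: data[2]=4 ≤ 13 → i=1, swap data[1],data[2] → [12,4,20,21,14,6,19,5,18,11,13]
j=3: data[3]=21 > 13 → no swap
j=4: data[4]=14 > 13 → no swap
j=5: data[5]=6 ≤ 13 → i=2, swap data[2],data[5] → [12,4,6,21,14,20,19,5,18,11,13]
j=6: data[6]=19 > 13 → no swap
j=7: data[7]=5 ≤ 13 → i=3, swap data[3],data[7] → [12,4,6,5,14,20,19,21,18,11,13]
j=8: data[8]=18 > 13 → no swap
j=9: data[9]=11 ≤ 13 → i=4, swap data[4],data[9] → [12,4,6,5,11,20,19,21,18,14,13]
final swap data[5],data[10] → [12,4,6,5,11,13,19,21,18,14,20]; return 5

[12,4,6,5,11,13,19,21,18,14,20]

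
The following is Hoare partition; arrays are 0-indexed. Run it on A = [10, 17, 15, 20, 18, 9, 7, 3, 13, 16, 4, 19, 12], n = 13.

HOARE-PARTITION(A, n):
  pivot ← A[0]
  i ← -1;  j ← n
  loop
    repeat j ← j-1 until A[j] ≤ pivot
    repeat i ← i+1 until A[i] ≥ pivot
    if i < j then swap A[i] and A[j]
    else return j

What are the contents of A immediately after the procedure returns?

[4, 3, 7, 9, 18, 20, 15, 17, 13, 16, 10, 19, 12]

pivot = A[0] = 10; i = -1, j = 13
j→10 (A[10]=4≤10), i→0 (A[0]=10≥10); i<j, swap → [4, 17, 15, 20, 18, 9, 7, 3, 13, 16, 10, 19, 12]
j→7 (A[7]=3≤10), i→1 (A[1]=17≥10); i<j, swap → [4, 3, 15, 20, 18, 9, 7, 17, 13, 16, 10, 19, 12]
j→6 (A[6]=7≤10), i→2 (A[2]=15≥10); i<j, swap → [4, 3, 7, 20, 18, 9, 15, 17, 13, 16, 10, 19, 12]
j→5 (A[5]=9≤10), i→3 (A[3]=20≥10); i<j, swap → [4, 3, 7, 9, 18, 20, 15, 17, 13, 16, 10, 19, 12]
j→3, i→4; i≥j, return j=3. A = [4, 3, 7, 9, 18, 20, 15, 17, 13, 16, 10, 19, 12]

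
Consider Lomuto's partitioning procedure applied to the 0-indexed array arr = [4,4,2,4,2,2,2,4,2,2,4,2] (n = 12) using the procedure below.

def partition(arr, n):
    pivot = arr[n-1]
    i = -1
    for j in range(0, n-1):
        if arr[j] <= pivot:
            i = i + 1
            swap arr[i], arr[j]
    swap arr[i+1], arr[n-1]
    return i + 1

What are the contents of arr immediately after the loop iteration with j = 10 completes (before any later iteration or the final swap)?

pivot = arr[11] = 2; i = -1
j=0: arr[0]=4 > 2 → no swap
j=1: arr[1]=4 > 2 → no swap
j=2: arr[2]=2 ≤ 2 → i=0, swap arr[0],arr[2] → [2,4,4,4,2,2,2,4,2,2,4,2]
j=3: arr[3]=4 > 2 → no swap
j=4: arr[4]=2 ≤ 2 → i=1, swap arr[1],arr[4] → [2,2,4,4,4,2,2,4,2,2,4,2]
j=5: arr[5]=2 ≤ 2 → i=2, swap arr[2],arr[5] → [2,2,2,4,4,4,2,4,2,2,4,2]
j=6: arr[6]=2 ≤ 2 → i=3, swap arr[3],arr[6] → [2,2,2,2,4,4,4,4,2,2,4,2]
j=7: arr[7]=4 > 2 → no swap
j=8: arr[8]=2 ≤ 2 → i=4, swap arr[4],arr[8] → [2,2,2,2,2,4,4,4,4,2,4,2]
j=9: arr[9]=2 ≤ 2 → i=5, swap arr[5],arr[9] → [2,2,2,2,2,2,4,4,4,4,4,2]
j=10: arr[10]=4 > 2 → no swap
(after j=10) arr = [2,2,2,2,2,2,4,4,4,4,4,2]

[2,2,2,2,2,2,4,4,4,4,4,2]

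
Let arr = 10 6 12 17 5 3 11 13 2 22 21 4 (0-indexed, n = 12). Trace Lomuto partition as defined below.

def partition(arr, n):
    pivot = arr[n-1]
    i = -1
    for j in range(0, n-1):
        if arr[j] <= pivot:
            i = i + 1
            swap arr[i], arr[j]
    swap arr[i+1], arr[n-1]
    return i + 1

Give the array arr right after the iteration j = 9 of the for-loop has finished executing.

pivot = arr[11] = 4; i = -1
j=0: arr[0]=10 > 4 → no swap
j=1: arr[1]=6 > 4 → no swap
j=2: arr[2]=12 > 4 → no swap
j=3: arr[3]=17 > 4 → no swap
j=4: arr[4]=5 > 4 → no swap
j=5: arr[5]=3 ≤ 4 → i=0, swap arr[0],arr[5] → 3 6 12 17 5 10 11 13 2 22 21 4
j=6: arr[6]=11 > 4 → no swap
j=7: arr[7]=13 > 4 → no swap
j=8: arr[8]=2 ≤ 4 → i=1, swap arr[1],arr[8] → 3 2 12 17 5 10 11 13 6 22 21 4
j=9: arr[9]=22 > 4 → no swap
(after j=9) arr = 3 2 12 17 5 10 11 13 6 22 21 4

3 2 12 17 5 10 11 13 6 22 21 4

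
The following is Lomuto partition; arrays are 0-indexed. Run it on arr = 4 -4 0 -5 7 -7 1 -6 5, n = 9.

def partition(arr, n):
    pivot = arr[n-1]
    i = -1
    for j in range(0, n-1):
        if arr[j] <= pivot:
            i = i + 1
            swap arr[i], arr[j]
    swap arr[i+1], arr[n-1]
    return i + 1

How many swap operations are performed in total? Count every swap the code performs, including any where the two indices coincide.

pivot=5, i=-1
j=0: 4≤5, i=0, swap(0,0) ⇒ 4 -4 0 -5 7 -7 1 -6 5
j=1: -4≤5, i=1, swap(1,1) ⇒ 4 -4 0 -5 7 -7 1 -6 5
j=2: 0≤5, i=2, swap(2,2) ⇒ 4 -4 0 -5 7 -7 1 -6 5
j=3: -5≤5, i=3, swap(3,3) ⇒ 4 -4 0 -5 7 -7 1 -6 5
j=4: 7>5, skip
j=5: -7≤5, i=4, swap(4,5) ⇒ 4 -4 0 -5 -7 7 1 -6 5
j=6: 1≤5, i=5, swap(5,6) ⇒ 4 -4 0 -5 -7 1 7 -6 5
j=7: -6≤5, i=6, swap(6,7) ⇒ 4 -4 0 -5 -7 1 -6 7 5
swap(7,8) ⇒ 4 -4 0 -5 -7 1 -6 5 7; return 7

8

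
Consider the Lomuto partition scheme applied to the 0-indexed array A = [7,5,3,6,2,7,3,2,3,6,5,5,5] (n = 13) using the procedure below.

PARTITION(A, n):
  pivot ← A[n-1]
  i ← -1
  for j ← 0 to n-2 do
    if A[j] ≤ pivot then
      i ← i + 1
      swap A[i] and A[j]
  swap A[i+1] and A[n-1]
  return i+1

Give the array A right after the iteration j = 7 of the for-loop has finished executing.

pivot = A[12] = 5; i = -1
j=0: A[0]=7 > 5 → no swap
j=1: A[1]=5 ≤ 5 → i=0, swap A[0],A[1] → [5,7,3,6,2,7,3,2,3,6,5,5,5]
j=2: A[2]=3 ≤ 5 → i=1, swap A[1],A[2] → [5,3,7,6,2,7,3,2,3,6,5,5,5]
j=3: A[3]=6 > 5 → no swap
j=4: A[4]=2 ≤ 5 → i=2, swap A[2],A[4] → [5,3,2,6,7,7,3,2,3,6,5,5,5]
j=5: A[5]=7 > 5 → no swap
j=6: A[6]=3 ≤ 5 → i=3, swap A[3],A[6] → [5,3,2,3,7,7,6,2,3,6,5,5,5]
j=7: A[7]=2 ≤ 5 → i=4, swap A[4],A[7] → [5,3,2,3,2,7,6,7,3,6,5,5,5]
(after j=7) A = [5,3,2,3,2,7,6,7,3,6,5,5,5]

[5,3,2,3,2,7,6,7,3,6,5,5,5]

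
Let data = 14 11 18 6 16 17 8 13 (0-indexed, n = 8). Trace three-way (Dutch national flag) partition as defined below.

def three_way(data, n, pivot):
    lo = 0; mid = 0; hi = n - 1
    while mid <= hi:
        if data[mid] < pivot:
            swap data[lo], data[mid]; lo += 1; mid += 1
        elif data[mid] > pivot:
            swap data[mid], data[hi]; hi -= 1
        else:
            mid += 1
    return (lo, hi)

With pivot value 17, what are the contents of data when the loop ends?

14 11 13 6 16 8 17 18

pivot = 17; lo=0, mid=0, hi=7
data[mid]=14<17: swap data[0],data[0]; lo=1,mid=1 → 14 11 18 6 16 17 8 13
data[mid]=11<17: swap data[1],data[1]; lo=2,mid=2 → 14 11 18 6 16 17 8 13
data[mid]=18>17: swap data[2],data[7]; hi=6 → 14 11 13 6 16 17 8 18
data[mid]=13<17: swap data[2],data[2]; lo=3,mid=3 → 14 11 13 6 16 17 8 18
data[mid]=6<17: swap data[3],data[3]; lo=4,mid=4 → 14 11 13 6 16 17 8 18
data[mid]=16<17: swap data[4],data[4]; lo=5,mid=5 → 14 11 13 6 16 17 8 18
data[mid]=17=17: mid=6
data[mid]=8<17: swap data[5],data[6]; lo=6,mid=7 → 14 11 13 6 16 8 17 18
end: lo=6, hi=6; data = 14 11 13 6 16 8 17 18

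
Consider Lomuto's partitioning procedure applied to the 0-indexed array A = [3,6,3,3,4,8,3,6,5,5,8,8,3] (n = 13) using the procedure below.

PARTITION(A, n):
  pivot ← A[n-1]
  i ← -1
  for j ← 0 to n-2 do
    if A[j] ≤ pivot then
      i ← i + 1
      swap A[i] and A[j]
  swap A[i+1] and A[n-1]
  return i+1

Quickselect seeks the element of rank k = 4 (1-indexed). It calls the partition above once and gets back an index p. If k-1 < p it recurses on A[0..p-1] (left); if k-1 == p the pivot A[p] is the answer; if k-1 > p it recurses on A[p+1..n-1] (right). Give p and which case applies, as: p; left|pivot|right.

pivot = A[12] = 3; i = -1
j=0: A[0]=3 ≤ 3 → i=0, swap A[0],A[0] (no change) → [3,6,3,3,4,8,3,6,5,5,8,8,3]
j=1: A[1]=6 > 3 → no swap
j=2: A[2]=3 ≤ 3 → i=1, swap A[1],A[2] → [3,3,6,3,4,8,3,6,5,5,8,8,3]
j=3: A[3]=3 ≤ 3 → i=2, swap A[2],A[3] → [3,3,3,6,4,8,3,6,5,5,8,8,3]
j=4: A[4]=4 > 3 → no swap
j=5: A[5]=8 > 3 → no swap
j=6: A[6]=3 ≤ 3 → i=3, swap A[3],A[6] → [3,3,3,3,4,8,6,6,5,5,8,8,3]
j=7: A[7]=6 > 3 → no swap
j=8: A[8]=5 > 3 → no swap
j=9: A[9]=5 > 3 → no swap
j=10: A[10]=8 > 3 → no swap
j=11: A[11]=8 > 3 → no swap
final swap A[4],A[12] → [3,3,3,3,3,8,6,6,5,5,8,8,4]; return 4
p = 4; k-1 = 3 < 4 ⇒ left

4; left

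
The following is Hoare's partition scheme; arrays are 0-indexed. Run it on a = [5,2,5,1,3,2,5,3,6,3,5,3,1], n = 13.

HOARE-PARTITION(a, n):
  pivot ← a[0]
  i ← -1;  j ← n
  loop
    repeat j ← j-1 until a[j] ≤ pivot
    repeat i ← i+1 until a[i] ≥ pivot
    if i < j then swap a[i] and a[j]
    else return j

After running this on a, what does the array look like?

[1,2,3,1,3,2,5,3,3,6,5,5,5]

pivot=5
j stops at 12 (1), i stops at 0 (5); swap ⇒ [1,2,5,1,3,2,5,3,6,3,5,3,5]
j stops at 11 (3), i stops at 2 (5); swap ⇒ [1,2,3,1,3,2,5,3,6,3,5,5,5]
j stops at 10 (5), i stops at 6 (5); swap ⇒ [1,2,3,1,3,2,5,3,6,3,5,5,5]
j stops at 9 (3), i stops at 8 (6); swap ⇒ [1,2,3,1,3,2,5,3,3,6,5,5,5]
j stops at 8, i stops at 9; i≥j ⇒ return 8. a=[1,2,3,1,3,2,5,3,3,6,5,5,5]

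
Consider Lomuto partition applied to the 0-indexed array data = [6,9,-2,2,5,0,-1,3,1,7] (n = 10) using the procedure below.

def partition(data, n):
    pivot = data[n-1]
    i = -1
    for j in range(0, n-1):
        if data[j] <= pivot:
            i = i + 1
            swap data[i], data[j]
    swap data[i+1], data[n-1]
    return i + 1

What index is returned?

pivot=7, i=-1
j=0: 6≤7, i=0, swap(0,0) ⇒ [6,9,-2,2,5,0,-1,3,1,7]
j=1: 9>7, skip
j=2: -2≤7, i=1, swap(1,2) ⇒ [6,-2,9,2,5,0,-1,3,1,7]
j=3: 2≤7, i=2, swap(2,3) ⇒ [6,-2,2,9,5,0,-1,3,1,7]
j=4: 5≤7, i=3, swap(3,4) ⇒ [6,-2,2,5,9,0,-1,3,1,7]
j=5: 0≤7, i=4, swap(4,5) ⇒ [6,-2,2,5,0,9,-1,3,1,7]
j=6: -1≤7, i=5, swap(5,6) ⇒ [6,-2,2,5,0,-1,9,3,1,7]
j=7: 3≤7, i=6, swap(6,7) ⇒ [6,-2,2,5,0,-1,3,9,1,7]
j=8: 1≤7, i=7, swap(7,8) ⇒ [6,-2,2,5,0,-1,3,1,9,7]
swap(8,9) ⇒ [6,-2,2,5,0,-1,3,1,7,9]; return 8

8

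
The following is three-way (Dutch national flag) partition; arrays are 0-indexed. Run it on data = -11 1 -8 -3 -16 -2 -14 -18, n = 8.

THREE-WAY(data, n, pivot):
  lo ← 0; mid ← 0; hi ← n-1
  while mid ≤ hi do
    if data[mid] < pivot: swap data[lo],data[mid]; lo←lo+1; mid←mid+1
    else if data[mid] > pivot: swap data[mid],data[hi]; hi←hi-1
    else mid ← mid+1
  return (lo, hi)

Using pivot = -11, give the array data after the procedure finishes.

pivot = -11; lo=0, mid=0, hi=7
data[mid]=-11=-11: mid=1
data[mid]=1>-11: swap data[1],data[7]; hi=6 → -11 -18 -8 -3 -16 -2 -14 1
data[mid]=-18<-11: swap data[0],data[1]; lo=1,mid=2 → -18 -11 -8 -3 -16 -2 -14 1
data[mid]=-8>-11: swap data[2],data[6]; hi=5 → -18 -11 -14 -3 -16 -2 -8 1
data[mid]=-14<-11: swap data[1],data[2]; lo=2,mid=3 → -18 -14 -11 -3 -16 -2 -8 1
data[mid]=-3>-11: swap data[3],data[5]; hi=4 → -18 -14 -11 -2 -16 -3 -8 1
data[mid]=-2>-11: swap data[3],data[4]; hi=3 → -18 -14 -11 -16 -2 -3 -8 1
data[mid]=-16<-11: swap data[2],data[3]; lo=3,mid=4 → -18 -14 -16 -11 -2 -3 -8 1
end: lo=3, hi=3; data = -18 -14 -16 -11 -2 -3 -8 1

-18 -14 -16 -11 -2 -3 -8 1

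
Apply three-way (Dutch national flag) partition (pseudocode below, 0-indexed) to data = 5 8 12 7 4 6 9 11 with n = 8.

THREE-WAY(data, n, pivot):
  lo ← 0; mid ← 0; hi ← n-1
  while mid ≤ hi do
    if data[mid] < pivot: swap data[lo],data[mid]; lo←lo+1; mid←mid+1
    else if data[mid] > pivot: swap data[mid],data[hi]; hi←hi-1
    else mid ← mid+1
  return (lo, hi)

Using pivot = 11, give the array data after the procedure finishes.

5 8 7 4 6 9 11 12

pivot = 11; lo=0, mid=0, hi=7
data[mid]=5<11: swap data[0],data[0]; lo=1,mid=1 → 5 8 12 7 4 6 9 11
data[mid]=8<11: swap data[1],data[1]; lo=2,mid=2 → 5 8 12 7 4 6 9 11
data[mid]=12>11: swap data[2],data[7]; hi=6 → 5 8 11 7 4 6 9 12
data[mid]=11=11: mid=3
data[mid]=7<11: swap data[2],data[3]; lo=3,mid=4 → 5 8 7 11 4 6 9 12
data[mid]=4<11: swap data[3],data[4]; lo=4,mid=5 → 5 8 7 4 11 6 9 12
data[mid]=6<11: swap data[4],data[5]; lo=5,mid=6 → 5 8 7 4 6 11 9 12
data[mid]=9<11: swap data[5],data[6]; lo=6,mid=7 → 5 8 7 4 6 9 11 12
end: lo=6, hi=6; data = 5 8 7 4 6 9 11 12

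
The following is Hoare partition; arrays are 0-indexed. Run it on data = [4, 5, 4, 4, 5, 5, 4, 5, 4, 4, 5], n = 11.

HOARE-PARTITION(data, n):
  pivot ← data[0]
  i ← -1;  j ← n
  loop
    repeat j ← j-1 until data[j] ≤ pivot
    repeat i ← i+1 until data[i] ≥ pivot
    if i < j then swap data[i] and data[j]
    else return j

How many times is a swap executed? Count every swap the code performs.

3

pivot = data[0] = 4; i = -1, j = 11
j→9 (data[9]=4≤4), i→0 (data[0]=4≥4); i<j, swap → [4, 5, 4, 4, 5, 5, 4, 5, 4, 4, 5]
j→8 (data[8]=4≤4), i→1 (data[1]=5≥4); i<j, swap → [4, 4, 4, 4, 5, 5, 4, 5, 5, 4, 5]
j→6 (data[6]=4≤4), i→2 (data[2]=4≥4); i<j, swap → [4, 4, 4, 4, 5, 5, 4, 5, 5, 4, 5]
j→3, i→3; i≥j, return j=3. data = [4, 4, 4, 4, 5, 5, 4, 5, 5, 4, 5]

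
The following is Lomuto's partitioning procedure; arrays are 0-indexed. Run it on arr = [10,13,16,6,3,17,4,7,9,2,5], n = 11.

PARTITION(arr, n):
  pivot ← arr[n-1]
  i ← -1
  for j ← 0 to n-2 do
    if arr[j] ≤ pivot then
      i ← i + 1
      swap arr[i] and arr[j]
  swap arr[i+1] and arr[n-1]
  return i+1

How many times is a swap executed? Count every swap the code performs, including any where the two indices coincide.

pivot = arr[10] = 5; i = -1
j=0: arr[0]=10 > 5 → no swap
j=1: arr[1]=13 > 5 → no swap
j=2: arr[2]=16 > 5 → no swap
j=3: arr[3]=6 > 5 → no swap
j=4: arr[4]=3 ≤ 5 → i=0, swap arr[0],arr[4] → [3,13,16,6,10,17,4,7,9,2,5]
j=5: arr[5]=17 > 5 → no swap
j=6: arr[6]=4 ≤ 5 → i=1, swap arr[1],arr[6] → [3,4,16,6,10,17,13,7,9,2,5]
j=7: arr[7]=7 > 5 → no swap
j=8: arr[8]=9 > 5 → no swap
j=9: arr[9]=2 ≤ 5 → i=2, swap arr[2],arr[9] → [3,4,2,6,10,17,13,7,9,16,5]
final swap arr[3],arr[10] → [3,4,2,5,10,17,13,7,9,16,6]; return 3

4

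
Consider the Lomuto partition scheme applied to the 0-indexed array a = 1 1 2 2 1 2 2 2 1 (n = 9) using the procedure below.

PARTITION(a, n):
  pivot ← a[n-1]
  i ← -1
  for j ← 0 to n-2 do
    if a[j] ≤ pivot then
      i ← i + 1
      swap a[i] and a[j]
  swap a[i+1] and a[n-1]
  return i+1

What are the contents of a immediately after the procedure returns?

pivot = a[8] = 1; i = -1
j=0: a[0]=1 ≤ 1 → i=0, swap a[0],a[0] (no change) → 1 1 2 2 1 2 2 2 1
j=1: a[1]=1 ≤ 1 → i=1, swap a[1],a[1] (no change) → 1 1 2 2 1 2 2 2 1
j=2: a[2]=2 > 1 → no swap
j=3: a[3]=2 > 1 → no swap
j=4: a[4]=1 ≤ 1 → i=2, swap a[2],a[4] → 1 1 1 2 2 2 2 2 1
j=5: a[5]=2 > 1 → no swap
j=6: a[6]=2 > 1 → no swap
j=7: a[7]=2 > 1 → no swap
final swap a[3],a[8] → 1 1 1 1 2 2 2 2 2; return 3

1 1 1 1 2 2 2 2 2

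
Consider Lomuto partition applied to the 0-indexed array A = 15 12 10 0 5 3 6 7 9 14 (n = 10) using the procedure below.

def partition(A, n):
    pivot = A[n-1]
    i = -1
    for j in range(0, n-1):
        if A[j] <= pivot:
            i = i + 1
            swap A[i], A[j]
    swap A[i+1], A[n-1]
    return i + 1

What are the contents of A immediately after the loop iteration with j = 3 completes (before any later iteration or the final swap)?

12 10 0 15 5 3 6 7 9 14

pivot=14, i=-1
j=0: 15>14, skip
j=1: 12≤14, i=0, swap(0,1) ⇒ 12 15 10 0 5 3 6 7 9 14
j=2: 10≤14, i=1, swap(1,2) ⇒ 12 10 15 0 5 3 6 7 9 14
j=3: 0≤14, i=2, swap(2,3) ⇒ 12 10 0 15 5 3 6 7 9 14
(after j=3) A = 12 10 0 15 5 3 6 7 9 14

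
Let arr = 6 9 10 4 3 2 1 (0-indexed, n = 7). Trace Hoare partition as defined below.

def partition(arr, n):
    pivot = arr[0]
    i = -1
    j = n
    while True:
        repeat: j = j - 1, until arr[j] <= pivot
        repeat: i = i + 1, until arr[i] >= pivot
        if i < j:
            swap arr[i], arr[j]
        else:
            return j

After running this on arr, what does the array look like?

1 2 3 4 10 9 6

pivot=6
j stops at 6 (1), i stops at 0 (6); swap ⇒ 1 9 10 4 3 2 6
j stops at 5 (2), i stops at 1 (9); swap ⇒ 1 2 10 4 3 9 6
j stops at 4 (3), i stops at 2 (10); swap ⇒ 1 2 3 4 10 9 6
j stops at 3, i stops at 4; i≥j ⇒ return 3. arr=1 2 3 4 10 9 6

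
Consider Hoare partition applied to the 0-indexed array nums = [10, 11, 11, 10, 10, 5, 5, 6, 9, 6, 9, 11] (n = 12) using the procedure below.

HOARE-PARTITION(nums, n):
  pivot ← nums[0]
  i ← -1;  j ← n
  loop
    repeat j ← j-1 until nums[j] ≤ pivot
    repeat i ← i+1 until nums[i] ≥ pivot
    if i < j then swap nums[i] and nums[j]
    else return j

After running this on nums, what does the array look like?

pivot=10
j stops at 10 (9), i stops at 0 (10); swap ⇒ [9, 11, 11, 10, 10, 5, 5, 6, 9, 6, 10, 11]
j stops at 9 (6), i stops at 1 (11); swap ⇒ [9, 6, 11, 10, 10, 5, 5, 6, 9, 11, 10, 11]
j stops at 8 (9), i stops at 2 (11); swap ⇒ [9, 6, 9, 10, 10, 5, 5, 6, 11, 11, 10, 11]
j stops at 7 (6), i stops at 3 (10); swap ⇒ [9, 6, 9, 6, 10, 5, 5, 10, 11, 11, 10, 11]
j stops at 6 (5), i stops at 4 (10); swap ⇒ [9, 6, 9, 6, 5, 5, 10, 10, 11, 11, 10, 11]
j stops at 5, i stops at 6; i≥j ⇒ return 5. nums=[9, 6, 9, 6, 5, 5, 10, 10, 11, 11, 10, 11]

[9, 6, 9, 6, 5, 5, 10, 10, 11, 11, 10, 11]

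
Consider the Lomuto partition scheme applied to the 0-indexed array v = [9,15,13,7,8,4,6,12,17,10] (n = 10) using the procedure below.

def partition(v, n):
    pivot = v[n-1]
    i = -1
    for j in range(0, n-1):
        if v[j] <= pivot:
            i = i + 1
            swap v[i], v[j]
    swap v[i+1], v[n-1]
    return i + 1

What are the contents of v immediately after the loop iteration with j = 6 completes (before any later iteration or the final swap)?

[9,7,8,4,6,15,13,12,17,10]

pivot=10, i=-1
j=0: 9≤10, i=0, swap(0,0) ⇒ [9,15,13,7,8,4,6,12,17,10]
j=1: 15>10, skip
j=2: 13>10, skip
j=3: 7≤10, i=1, swap(1,3) ⇒ [9,7,13,15,8,4,6,12,17,10]
j=4: 8≤10, i=2, swap(2,4) ⇒ [9,7,8,15,13,4,6,12,17,10]
j=5: 4≤10, i=3, swap(3,5) ⇒ [9,7,8,4,13,15,6,12,17,10]
j=6: 6≤10, i=4, swap(4,6) ⇒ [9,7,8,4,6,15,13,12,17,10]
(after j=6) v = [9,7,8,4,6,15,13,12,17,10]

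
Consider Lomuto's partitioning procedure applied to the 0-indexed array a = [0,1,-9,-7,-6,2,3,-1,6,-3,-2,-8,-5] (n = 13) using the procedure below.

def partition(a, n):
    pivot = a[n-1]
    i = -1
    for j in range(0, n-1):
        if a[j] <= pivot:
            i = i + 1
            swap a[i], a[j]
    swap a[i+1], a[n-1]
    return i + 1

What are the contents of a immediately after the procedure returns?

pivot=-5, i=-1
j=0: 0>-5, skip
j=1: 1>-5, skip
j=2: -9≤-5, i=0, swap(0,2) ⇒ [-9,1,0,-7,-6,2,3,-1,6,-3,-2,-8,-5]
j=3: -7≤-5, i=1, swap(1,3) ⇒ [-9,-7,0,1,-6,2,3,-1,6,-3,-2,-8,-5]
j=4: -6≤-5, i=2, swap(2,4) ⇒ [-9,-7,-6,1,0,2,3,-1,6,-3,-2,-8,-5]
j=5: 2>-5, skip
j=6: 3>-5, skip
j=7: -1>-5, skip
j=8: 6>-5, skip
j=9: -3>-5, skip
j=10: -2>-5, skip
j=11: -8≤-5, i=3, swap(3,11) ⇒ [-9,-7,-6,-8,0,2,3,-1,6,-3,-2,1,-5]
swap(4,12) ⇒ [-9,-7,-6,-8,-5,2,3,-1,6,-3,-2,1,0]; return 4

[-9,-7,-6,-8,-5,2,3,-1,6,-3,-2,1,0]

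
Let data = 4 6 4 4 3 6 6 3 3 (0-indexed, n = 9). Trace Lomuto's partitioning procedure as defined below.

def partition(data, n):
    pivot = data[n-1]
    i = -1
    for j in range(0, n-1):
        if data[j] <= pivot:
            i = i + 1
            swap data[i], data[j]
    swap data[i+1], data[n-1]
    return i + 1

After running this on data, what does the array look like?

3 3 3 4 4 6 6 6 4

pivot = data[8] = 3; i = -1
j=0: data[0]=4 > 3 → no swap
j=1: data[1]=6 > 3 → no swap
j=2: data[2]=4 > 3 → no swap
j=3: data[3]=4 > 3 → no swap
j=4: data[4]=3 ≤ 3 → i=0, swap data[0],data[4] → 3 6 4 4 4 6 6 3 3
j=5: data[5]=6 > 3 → no swap
j=6: data[6]=6 > 3 → no swap
j=7: data[7]=3 ≤ 3 → i=1, swap data[1],data[7] → 3 3 4 4 4 6 6 6 3
final swap data[2],data[8] → 3 3 3 4 4 6 6 6 4; return 2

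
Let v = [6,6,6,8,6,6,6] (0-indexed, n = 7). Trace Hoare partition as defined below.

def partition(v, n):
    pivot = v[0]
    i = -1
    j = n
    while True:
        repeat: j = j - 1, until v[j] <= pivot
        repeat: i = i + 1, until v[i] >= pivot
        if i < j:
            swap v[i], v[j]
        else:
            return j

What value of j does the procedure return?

2

pivot=6
j stops at 6 (6), i stops at 0 (6); swap ⇒ [6,6,6,8,6,6,6]
j stops at 5 (6), i stops at 1 (6); swap ⇒ [6,6,6,8,6,6,6]
j stops at 4 (6), i stops at 2 (6); swap ⇒ [6,6,6,8,6,6,6]
j stops at 2, i stops at 3; i≥j ⇒ return 2. v=[6,6,6,8,6,6,6]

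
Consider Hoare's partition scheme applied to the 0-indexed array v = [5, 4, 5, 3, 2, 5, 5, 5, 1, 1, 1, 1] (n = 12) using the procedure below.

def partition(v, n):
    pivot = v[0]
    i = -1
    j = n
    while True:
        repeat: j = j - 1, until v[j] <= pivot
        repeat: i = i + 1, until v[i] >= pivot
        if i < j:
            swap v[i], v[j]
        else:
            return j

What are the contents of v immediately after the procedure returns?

pivot=5
j stops at 11 (1), i stops at 0 (5); swap ⇒ [1, 4, 5, 3, 2, 5, 5, 5, 1, 1, 1, 5]
j stops at 10 (1), i stops at 2 (5); swap ⇒ [1, 4, 1, 3, 2, 5, 5, 5, 1, 1, 5, 5]
j stops at 9 (1), i stops at 5 (5); swap ⇒ [1, 4, 1, 3, 2, 1, 5, 5, 1, 5, 5, 5]
j stops at 8 (1), i stops at 6 (5); swap ⇒ [1, 4, 1, 3, 2, 1, 1, 5, 5, 5, 5, 5]
j stops at 7, i stops at 7; i≥j ⇒ return 7. v=[1, 4, 1, 3, 2, 1, 1, 5, 5, 5, 5, 5]

[1, 4, 1, 3, 2, 1, 1, 5, 5, 5, 5, 5]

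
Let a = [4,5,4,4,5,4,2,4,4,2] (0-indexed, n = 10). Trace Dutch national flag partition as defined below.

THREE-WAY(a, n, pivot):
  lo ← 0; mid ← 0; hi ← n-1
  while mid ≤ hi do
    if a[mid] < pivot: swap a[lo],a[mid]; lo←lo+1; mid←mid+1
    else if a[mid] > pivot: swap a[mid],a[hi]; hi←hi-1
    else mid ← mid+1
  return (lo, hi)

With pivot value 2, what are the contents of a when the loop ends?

[2,2,4,5,4,4,4,4,5,4]

pivot = 2; lo=0, mid=0, hi=9
a[mid]=4>2: swap a[0],a[9]; hi=8 → [2,5,4,4,5,4,2,4,4,4]
a[mid]=2=2: mid=1
a[mid]=5>2: swap a[1],a[8]; hi=7 → [2,4,4,4,5,4,2,4,5,4]
a[mid]=4>2: swap a[1],a[7]; hi=6 → [2,4,4,4,5,4,2,4,5,4]
a[mid]=4>2: swap a[1],a[6]; hi=5 → [2,2,4,4,5,4,4,4,5,4]
a[mid]=2=2: mid=2
a[mid]=4>2: swap a[2],a[5]; hi=4 → [2,2,4,4,5,4,4,4,5,4]
a[mid]=4>2: swap a[2],a[4]; hi=3 → [2,2,5,4,4,4,4,4,5,4]
a[mid]=5>2: swap a[2],a[3]; hi=2 → [2,2,4,5,4,4,4,4,5,4]
a[mid]=4>2: swap a[2],a[2]; hi=1 → [2,2,4,5,4,4,4,4,5,4]
end: lo=0, hi=1; a = [2,2,4,5,4,4,4,4,5,4]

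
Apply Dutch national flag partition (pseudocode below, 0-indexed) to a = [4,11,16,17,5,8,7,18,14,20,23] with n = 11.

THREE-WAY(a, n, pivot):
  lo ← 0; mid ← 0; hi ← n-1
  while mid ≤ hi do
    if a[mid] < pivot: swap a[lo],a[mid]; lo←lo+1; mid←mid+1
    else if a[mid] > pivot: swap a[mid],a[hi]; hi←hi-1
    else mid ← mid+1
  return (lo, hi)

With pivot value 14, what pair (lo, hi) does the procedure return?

lo=0 mid=0 hi=10
4<14: swap(0,0), lo=1 mid=1 ⇒ [4,11,16,17,5,8,7,18,14,20,23]
11<14: swap(1,1), lo=2 mid=2 ⇒ [4,11,16,17,5,8,7,18,14,20,23]
16>14: swap(2,10), hi=9 ⇒ [4,11,23,17,5,8,7,18,14,20,16]
23>14: swap(2,9), hi=8 ⇒ [4,11,20,17,5,8,7,18,14,23,16]
20>14: swap(2,8), hi=7 ⇒ [4,11,14,17,5,8,7,18,20,23,16]
14=14: mid=3
17>14: swap(3,7), hi=6 ⇒ [4,11,14,18,5,8,7,17,20,23,16]
18>14: swap(3,6), hi=5 ⇒ [4,11,14,7,5,8,18,17,20,23,16]
7<14: swap(2,3), lo=3 mid=4 ⇒ [4,11,7,14,5,8,18,17,20,23,16]
5<14: swap(3,4), lo=4 mid=5 ⇒ [4,11,7,5,14,8,18,17,20,23,16]
8<14: swap(4,5), lo=5 mid=6 ⇒ [4,11,7,5,8,14,18,17,20,23,16]
done. lo=5 hi=5; a=[4,11,7,5,8,14,18,17,20,23,16]

(5, 5)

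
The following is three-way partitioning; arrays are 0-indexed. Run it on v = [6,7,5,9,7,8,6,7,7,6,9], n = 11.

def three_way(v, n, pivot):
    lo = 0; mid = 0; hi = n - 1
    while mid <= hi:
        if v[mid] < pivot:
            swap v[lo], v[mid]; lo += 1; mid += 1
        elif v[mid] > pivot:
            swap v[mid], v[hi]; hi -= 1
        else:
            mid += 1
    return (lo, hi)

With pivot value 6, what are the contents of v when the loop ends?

lo=0 mid=0 hi=10
6=6: mid=1
7>6: swap(1,10), hi=9 ⇒ [6,9,5,9,7,8,6,7,7,6,7]
9>6: swap(1,9), hi=8 ⇒ [6,6,5,9,7,8,6,7,7,9,7]
6=6: mid=2
5<6: swap(0,2), lo=1 mid=3 ⇒ [5,6,6,9,7,8,6,7,7,9,7]
9>6: swap(3,8), hi=7 ⇒ [5,6,6,7,7,8,6,7,9,9,7]
7>6: swap(3,7), hi=6 ⇒ [5,6,6,7,7,8,6,7,9,9,7]
7>6: swap(3,6), hi=5 ⇒ [5,6,6,6,7,8,7,7,9,9,7]
6=6: mid=4
7>6: swap(4,5), hi=4 ⇒ [5,6,6,6,8,7,7,7,9,9,7]
8>6: swap(4,4), hi=3 ⇒ [5,6,6,6,8,7,7,7,9,9,7]
done. lo=1 hi=3; v=[5,6,6,6,8,7,7,7,9,9,7]

[5,6,6,6,8,7,7,7,9,9,7]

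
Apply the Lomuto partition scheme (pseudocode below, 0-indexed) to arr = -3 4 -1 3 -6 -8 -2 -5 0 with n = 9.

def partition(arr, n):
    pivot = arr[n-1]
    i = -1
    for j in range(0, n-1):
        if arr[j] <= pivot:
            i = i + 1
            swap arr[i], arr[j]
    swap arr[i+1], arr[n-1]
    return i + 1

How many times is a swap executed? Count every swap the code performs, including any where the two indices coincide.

pivot = arr[8] = 0; i = -1
j=0: arr[0]=-3 ≤ 0 → i=0, swap arr[0],arr[0] (no change) → -3 4 -1 3 -6 -8 -2 -5 0
j=1: arr[1]=4 > 0 → no swap
j=2: arr[2]=-1 ≤ 0 → i=1, swap arr[1],arr[2] → -3 -1 4 3 -6 -8 -2 -5 0
j=3: arr[3]=3 > 0 → no swap
j=4: arr[4]=-6 ≤ 0 → i=2, swap arr[2],arr[4] → -3 -1 -6 3 4 -8 -2 -5 0
j=5: arr[5]=-8 ≤ 0 → i=3, swap arr[3],arr[5] → -3 -1 -6 -8 4 3 -2 -5 0
j=6: arr[6]=-2 ≤ 0 → i=4, swap arr[4],arr[6] → -3 -1 -6 -8 -2 3 4 -5 0
j=7: arr[7]=-5 ≤ 0 → i=5, swap arr[5],arr[7] → -3 -1 -6 -8 -2 -5 4 3 0
final swap arr[6],arr[8] → -3 -1 -6 -8 -2 -5 0 3 4; return 6

7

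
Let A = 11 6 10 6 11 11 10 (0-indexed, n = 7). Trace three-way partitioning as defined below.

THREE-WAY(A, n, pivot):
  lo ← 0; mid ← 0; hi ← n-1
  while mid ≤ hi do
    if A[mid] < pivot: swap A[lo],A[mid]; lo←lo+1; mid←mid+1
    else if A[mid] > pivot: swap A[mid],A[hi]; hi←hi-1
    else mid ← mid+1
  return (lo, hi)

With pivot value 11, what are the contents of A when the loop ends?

lo=0 mid=0 hi=6
11=11: mid=1
6<11: swap(0,1), lo=1 mid=2 ⇒ 6 11 10 6 11 11 10
10<11: swap(1,2), lo=2 mid=3 ⇒ 6 10 11 6 11 11 10
6<11: swap(2,3), lo=3 mid=4 ⇒ 6 10 6 11 11 11 10
11=11: mid=5
11=11: mid=6
10<11: swap(3,6), lo=4 mid=7 ⇒ 6 10 6 10 11 11 11
done. lo=4 hi=6; A=6 10 6 10 11 11 11

6 10 6 10 11 11 11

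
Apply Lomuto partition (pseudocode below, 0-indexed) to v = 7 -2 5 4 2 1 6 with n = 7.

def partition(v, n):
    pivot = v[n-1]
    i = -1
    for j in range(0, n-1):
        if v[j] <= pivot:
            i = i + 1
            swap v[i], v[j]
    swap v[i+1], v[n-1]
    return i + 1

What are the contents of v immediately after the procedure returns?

pivot = v[6] = 6; i = -1
j=0: v[0]=7 > 6 → no swap
j=1: v[1]=-2 ≤ 6 → i=0, swap v[0],v[1] → -2 7 5 4 2 1 6
j=2: v[2]=5 ≤ 6 → i=1, swap v[1],v[2] → -2 5 7 4 2 1 6
j=3: v[3]=4 ≤ 6 → i=2, swap v[2],v[3] → -2 5 4 7 2 1 6
j=4: v[4]=2 ≤ 6 → i=3, swap v[3],v[4] → -2 5 4 2 7 1 6
j=5: v[5]=1 ≤ 6 → i=4, swap v[4],v[5] → -2 5 4 2 1 7 6
final swap v[5],v[6] → -2 5 4 2 1 6 7; return 5

-2 5 4 2 1 6 7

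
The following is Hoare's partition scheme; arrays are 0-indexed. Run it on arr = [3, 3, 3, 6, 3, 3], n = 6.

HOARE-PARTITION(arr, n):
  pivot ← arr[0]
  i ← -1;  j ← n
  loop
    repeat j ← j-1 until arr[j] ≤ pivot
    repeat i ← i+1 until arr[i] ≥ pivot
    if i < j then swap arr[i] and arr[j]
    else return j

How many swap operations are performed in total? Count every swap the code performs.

2

pivot = arr[0] = 3; i = -1, j = 6
j→5 (arr[5]=3≤3), i→0 (arr[0]=3≥3); i<j, swap → [3, 3, 3, 6, 3, 3]
j→4 (arr[4]=3≤3), i→1 (arr[1]=3≥3); i<j, swap → [3, 3, 3, 6, 3, 3]
j→2, i→2; i≥j, return j=2. arr = [3, 3, 3, 6, 3, 3]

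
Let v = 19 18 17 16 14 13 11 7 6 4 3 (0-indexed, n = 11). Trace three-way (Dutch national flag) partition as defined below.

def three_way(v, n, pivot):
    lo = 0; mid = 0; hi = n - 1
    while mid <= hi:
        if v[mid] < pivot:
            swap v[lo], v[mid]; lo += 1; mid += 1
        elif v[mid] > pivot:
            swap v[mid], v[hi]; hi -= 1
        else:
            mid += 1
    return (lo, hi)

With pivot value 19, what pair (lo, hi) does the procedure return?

lo=0 mid=0 hi=10
19=19: mid=1
18<19: swap(0,1), lo=1 mid=2 ⇒ 18 19 17 16 14 13 11 7 6 4 3
17<19: swap(1,2), lo=2 mid=3 ⇒ 18 17 19 16 14 13 11 7 6 4 3
16<19: swap(2,3), lo=3 mid=4 ⇒ 18 17 16 19 14 13 11 7 6 4 3
14<19: swap(3,4), lo=4 mid=5 ⇒ 18 17 16 14 19 13 11 7 6 4 3
13<19: swap(4,5), lo=5 mid=6 ⇒ 18 17 16 14 13 19 11 7 6 4 3
11<19: swap(5,6), lo=6 mid=7 ⇒ 18 17 16 14 13 11 19 7 6 4 3
7<19: swap(6,7), lo=7 mid=8 ⇒ 18 17 16 14 13 11 7 19 6 4 3
6<19: swap(7,8), lo=8 mid=9 ⇒ 18 17 16 14 13 11 7 6 19 4 3
4<19: swap(8,9), lo=9 mid=10 ⇒ 18 17 16 14 13 11 7 6 4 19 3
3<19: swap(9,10), lo=10 mid=11 ⇒ 18 17 16 14 13 11 7 6 4 3 19
done. lo=10 hi=10; v=18 17 16 14 13 11 7 6 4 3 19

(10, 10)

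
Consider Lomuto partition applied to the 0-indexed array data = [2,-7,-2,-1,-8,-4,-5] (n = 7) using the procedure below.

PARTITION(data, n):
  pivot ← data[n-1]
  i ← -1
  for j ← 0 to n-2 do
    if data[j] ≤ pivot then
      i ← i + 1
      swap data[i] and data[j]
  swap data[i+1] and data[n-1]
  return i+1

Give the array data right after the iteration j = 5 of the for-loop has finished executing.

pivot=-5, i=-1
j=0: 2>-5, skip
j=1: -7≤-5, i=0, swap(0,1) ⇒ [-7,2,-2,-1,-8,-4,-5]
j=2: -2>-5, skip
j=3: -1>-5, skip
j=4: -8≤-5, i=1, swap(1,4) ⇒ [-7,-8,-2,-1,2,-4,-5]
j=5: -4>-5, skip
(after j=5) data = [-7,-8,-2,-1,2,-4,-5]

[-7,-8,-2,-1,2,-4,-5]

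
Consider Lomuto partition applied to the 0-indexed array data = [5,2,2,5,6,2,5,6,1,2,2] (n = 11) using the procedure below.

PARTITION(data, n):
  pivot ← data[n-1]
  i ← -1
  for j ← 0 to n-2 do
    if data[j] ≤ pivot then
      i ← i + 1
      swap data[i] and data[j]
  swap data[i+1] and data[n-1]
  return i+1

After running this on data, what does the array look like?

pivot=2, i=-1
j=0: 5>2, skip
j=1: 2≤2, i=0, swap(0,1) ⇒ [2,5,2,5,6,2,5,6,1,2,2]
j=2: 2≤2, i=1, swap(1,2) ⇒ [2,2,5,5,6,2,5,6,1,2,2]
j=3: 5>2, skip
j=4: 6>2, skip
j=5: 2≤2, i=2, swap(2,5) ⇒ [2,2,2,5,6,5,5,6,1,2,2]
j=6: 5>2, skip
j=7: 6>2, skip
j=8: 1≤2, i=3, swap(3,8) ⇒ [2,2,2,1,6,5,5,6,5,2,2]
j=9: 2≤2, i=4, swap(4,9) ⇒ [2,2,2,1,2,5,5,6,5,6,2]
swap(5,10) ⇒ [2,2,2,1,2,2,5,6,5,6,5]; return 5

[2,2,2,1,2,2,5,6,5,6,5]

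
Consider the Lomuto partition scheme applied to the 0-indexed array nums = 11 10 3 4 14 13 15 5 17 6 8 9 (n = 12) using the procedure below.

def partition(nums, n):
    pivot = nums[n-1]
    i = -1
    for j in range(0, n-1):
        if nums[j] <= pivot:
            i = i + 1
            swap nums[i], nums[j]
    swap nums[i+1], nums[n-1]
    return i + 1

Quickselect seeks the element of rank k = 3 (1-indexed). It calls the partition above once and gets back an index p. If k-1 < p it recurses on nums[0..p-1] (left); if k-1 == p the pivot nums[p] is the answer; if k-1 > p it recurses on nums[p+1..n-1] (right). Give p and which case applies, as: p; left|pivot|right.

pivot = nums[11] = 9; i = -1
j=0: nums[0]=11 > 9 → no swap
j=1: nums[1]=10 > 9 → no swap
j=2: nums[2]=3 ≤ 9 → i=0, swap nums[0],nums[2] → 3 10 11 4 14 13 15 5 17 6 8 9
j=3: nums[3]=4 ≤ 9 → i=1, swap nums[1],nums[3] → 3 4 11 10 14 13 15 5 17 6 8 9
j=4: nums[4]=14 > 9 → no swap
j=5: nums[5]=13 > 9 → no swap
j=6: nums[6]=15 > 9 → no swap
j=7: nums[7]=5 ≤ 9 → i=2, swap nums[2],nums[7] → 3 4 5 10 14 13 15 11 17 6 8 9
j=8: nums[8]=17 > 9 → no swap
j=9: nums[9]=6 ≤ 9 → i=3, swap nums[3],nums[9] → 3 4 5 6 14 13 15 11 17 10 8 9
j=10: nums[10]=8 ≤ 9 → i=4, swap nums[4],nums[10] → 3 4 5 6 8 13 15 11 17 10 14 9
final swap nums[5],nums[11] → 3 4 5 6 8 9 15 11 17 10 14 13; return 5
p = 5; k-1 = 2 < 5 ⇒ left

5; left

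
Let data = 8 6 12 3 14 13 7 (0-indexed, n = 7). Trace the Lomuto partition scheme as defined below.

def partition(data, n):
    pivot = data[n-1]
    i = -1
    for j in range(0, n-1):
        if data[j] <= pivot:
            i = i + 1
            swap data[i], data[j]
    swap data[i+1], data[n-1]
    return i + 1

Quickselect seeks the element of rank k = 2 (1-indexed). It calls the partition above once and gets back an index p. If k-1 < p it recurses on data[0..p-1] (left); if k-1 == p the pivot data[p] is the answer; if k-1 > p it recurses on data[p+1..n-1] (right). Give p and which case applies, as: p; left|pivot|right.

pivot = data[6] = 7; i = -1
j=0: data[0]=8 > 7 → no swap
j=1: data[1]=6 ≤ 7 → i=0, swap data[0],data[1] → 6 8 12 3 14 13 7
j=2: data[2]=12 > 7 → no swap
j=3: data[3]=3 ≤ 7 → i=1, swap data[1],data[3] → 6 3 12 8 14 13 7
j=4: data[4]=14 > 7 → no swap
j=5: data[5]=13 > 7 → no swap
final swap data[2],data[6] → 6 3 7 8 14 13 12; return 2
p = 2; k-1 = 1 < 2 ⇒ left

2; left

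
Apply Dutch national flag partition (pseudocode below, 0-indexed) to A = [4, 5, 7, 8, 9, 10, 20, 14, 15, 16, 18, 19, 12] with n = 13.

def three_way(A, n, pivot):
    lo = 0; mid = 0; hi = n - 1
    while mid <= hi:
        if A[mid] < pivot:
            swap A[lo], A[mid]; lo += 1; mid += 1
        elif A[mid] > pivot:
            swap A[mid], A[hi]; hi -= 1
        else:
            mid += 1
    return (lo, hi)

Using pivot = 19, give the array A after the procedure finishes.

lo=0 mid=0 hi=12
4<19: swap(0,0), lo=1 mid=1 ⇒ [4, 5, 7, 8, 9, 10, 20, 14, 15, 16, 18, 19, 12]
5<19: swap(1,1), lo=2 mid=2 ⇒ [4, 5, 7, 8, 9, 10, 20, 14, 15, 16, 18, 19, 12]
7<19: swap(2,2), lo=3 mid=3 ⇒ [4, 5, 7, 8, 9, 10, 20, 14, 15, 16, 18, 19, 12]
8<19: swap(3,3), lo=4 mid=4 ⇒ [4, 5, 7, 8, 9, 10, 20, 14, 15, 16, 18, 19, 12]
9<19: swap(4,4), lo=5 mid=5 ⇒ [4, 5, 7, 8, 9, 10, 20, 14, 15, 16, 18, 19, 12]
10<19: swap(5,5), lo=6 mid=6 ⇒ [4, 5, 7, 8, 9, 10, 20, 14, 15, 16, 18, 19, 12]
20>19: swap(6,12), hi=11 ⇒ [4, 5, 7, 8, 9, 10, 12, 14, 15, 16, 18, 19, 20]
12<19: swap(6,6), lo=7 mid=7 ⇒ [4, 5, 7, 8, 9, 10, 12, 14, 15, 16, 18, 19, 20]
14<19: swap(7,7), lo=8 mid=8 ⇒ [4, 5, 7, 8, 9, 10, 12, 14, 15, 16, 18, 19, 20]
15<19: swap(8,8), lo=9 mid=9 ⇒ [4, 5, 7, 8, 9, 10, 12, 14, 15, 16, 18, 19, 20]
16<19: swap(9,9), lo=10 mid=10 ⇒ [4, 5, 7, 8, 9, 10, 12, 14, 15, 16, 18, 19, 20]
18<19: swap(10,10), lo=11 mid=11 ⇒ [4, 5, 7, 8, 9, 10, 12, 14, 15, 16, 18, 19, 20]
19=19: mid=12
done. lo=11 hi=11; A=[4, 5, 7, 8, 9, 10, 12, 14, 15, 16, 18, 19, 20]

[4, 5, 7, 8, 9, 10, 12, 14, 15, 16, 18, 19, 20]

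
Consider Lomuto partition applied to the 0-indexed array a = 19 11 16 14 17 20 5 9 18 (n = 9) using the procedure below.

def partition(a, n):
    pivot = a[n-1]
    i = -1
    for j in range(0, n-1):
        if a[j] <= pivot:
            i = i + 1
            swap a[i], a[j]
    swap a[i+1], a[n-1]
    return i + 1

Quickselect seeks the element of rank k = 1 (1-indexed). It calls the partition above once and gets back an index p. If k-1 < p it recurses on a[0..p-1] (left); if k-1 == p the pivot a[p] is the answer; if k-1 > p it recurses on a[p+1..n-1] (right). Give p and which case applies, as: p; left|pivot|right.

6; left

pivot = a[8] = 18; i = -1
j=0: a[0]=19 > 18 → no swap
j=1: a[1]=11 ≤ 18 → i=0, swap a[0],a[1] → 11 19 16 14 17 20 5 9 18
j=2: a[2]=16 ≤ 18 → i=1, swap a[1],a[2] → 11 16 19 14 17 20 5 9 18
j=3: a[3]=14 ≤ 18 → i=2, swap a[2],a[3] → 11 16 14 19 17 20 5 9 18
j=4: a[4]=17 ≤ 18 → i=3, swap a[3],a[4] → 11 16 14 17 19 20 5 9 18
j=5: a[5]=20 > 18 → no swap
j=6: a[6]=5 ≤ 18 → i=4, swap a[4],a[6] → 11 16 14 17 5 20 19 9 18
j=7: a[7]=9 ≤ 18 → i=5, swap a[5],a[7] → 11 16 14 17 5 9 19 20 18
final swap a[6],a[8] → 11 16 14 17 5 9 18 20 19; return 6
p = 6; k-1 = 0 < 6 ⇒ left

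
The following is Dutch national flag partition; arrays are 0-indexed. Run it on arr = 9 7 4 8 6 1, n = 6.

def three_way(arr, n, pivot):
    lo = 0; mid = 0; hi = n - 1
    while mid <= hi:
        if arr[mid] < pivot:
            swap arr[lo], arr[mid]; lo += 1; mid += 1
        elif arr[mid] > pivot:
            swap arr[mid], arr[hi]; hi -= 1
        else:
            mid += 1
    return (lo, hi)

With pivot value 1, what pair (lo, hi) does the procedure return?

pivot = 1; lo=0, mid=0, hi=5
arr[mid]=9>1: swap arr[0],arr[5]; hi=4 → 1 7 4 8 6 9
arr[mid]=1=1: mid=1
arr[mid]=7>1: swap arr[1],arr[4]; hi=3 → 1 6 4 8 7 9
arr[mid]=6>1: swap arr[1],arr[3]; hi=2 → 1 8 4 6 7 9
arr[mid]=8>1: swap arr[1],arr[2]; hi=1 → 1 4 8 6 7 9
arr[mid]=4>1: swap arr[1],arr[1]; hi=0 → 1 4 8 6 7 9
end: lo=0, hi=0; arr = 1 4 8 6 7 9

(0, 0)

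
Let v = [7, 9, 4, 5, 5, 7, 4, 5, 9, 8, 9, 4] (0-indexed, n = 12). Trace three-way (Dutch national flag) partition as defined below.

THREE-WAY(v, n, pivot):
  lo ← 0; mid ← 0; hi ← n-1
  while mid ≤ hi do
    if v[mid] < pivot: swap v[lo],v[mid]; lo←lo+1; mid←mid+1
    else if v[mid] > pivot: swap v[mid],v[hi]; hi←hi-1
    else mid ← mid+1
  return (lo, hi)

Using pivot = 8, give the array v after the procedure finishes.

[7, 4, 4, 5, 5, 7, 4, 5, 8, 9, 9, 9]

pivot = 8; lo=0, mid=0, hi=11
v[mid]=7<8: swap v[0],v[0]; lo=1,mid=1 → [7, 9, 4, 5, 5, 7, 4, 5, 9, 8, 9, 4]
v[mid]=9>8: swap v[1],v[11]; hi=10 → [7, 4, 4, 5, 5, 7, 4, 5, 9, 8, 9, 9]
v[mid]=4<8: swap v[1],v[1]; lo=2,mid=2 → [7, 4, 4, 5, 5, 7, 4, 5, 9, 8, 9, 9]
v[mid]=4<8: swap v[2],v[2]; lo=3,mid=3 → [7, 4, 4, 5, 5, 7, 4, 5, 9, 8, 9, 9]
v[mid]=5<8: swap v[3],v[3]; lo=4,mid=4 → [7, 4, 4, 5, 5, 7, 4, 5, 9, 8, 9, 9]
v[mid]=5<8: swap v[4],v[4]; lo=5,mid=5 → [7, 4, 4, 5, 5, 7, 4, 5, 9, 8, 9, 9]
v[mid]=7<8: swap v[5],v[5]; lo=6,mid=6 → [7, 4, 4, 5, 5, 7, 4, 5, 9, 8, 9, 9]
v[mid]=4<8: swap v[6],v[6]; lo=7,mid=7 → [7, 4, 4, 5, 5, 7, 4, 5, 9, 8, 9, 9]
v[mid]=5<8: swap v[7],v[7]; lo=8,mid=8 → [7, 4, 4, 5, 5, 7, 4, 5, 9, 8, 9, 9]
v[mid]=9>8: swap v[8],v[10]; hi=9 → [7, 4, 4, 5, 5, 7, 4, 5, 9, 8, 9, 9]
v[mid]=9>8: swap v[8],v[9]; hi=8 → [7, 4, 4, 5, 5, 7, 4, 5, 8, 9, 9, 9]
v[mid]=8=8: mid=9
end: lo=8, hi=8; v = [7, 4, 4, 5, 5, 7, 4, 5, 8, 9, 9, 9]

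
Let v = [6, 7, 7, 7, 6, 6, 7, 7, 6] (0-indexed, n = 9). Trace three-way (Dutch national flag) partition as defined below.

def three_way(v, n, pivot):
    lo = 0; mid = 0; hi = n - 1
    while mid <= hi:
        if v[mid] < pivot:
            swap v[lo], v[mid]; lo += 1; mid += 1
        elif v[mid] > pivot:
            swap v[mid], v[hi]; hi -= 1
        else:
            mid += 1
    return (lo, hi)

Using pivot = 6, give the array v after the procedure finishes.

[6, 6, 6, 6, 7, 7, 7, 7, 7]

lo=0 mid=0 hi=8
6=6: mid=1
7>6: swap(1,8), hi=7 ⇒ [6, 6, 7, 7, 6, 6, 7, 7, 7]
6=6: mid=2
7>6: swap(2,7), hi=6 ⇒ [6, 6, 7, 7, 6, 6, 7, 7, 7]
7>6: swap(2,6), hi=5 ⇒ [6, 6, 7, 7, 6, 6, 7, 7, 7]
7>6: swap(2,5), hi=4 ⇒ [6, 6, 6, 7, 6, 7, 7, 7, 7]
6=6: mid=3
7>6: swap(3,4), hi=3 ⇒ [6, 6, 6, 6, 7, 7, 7, 7, 7]
6=6: mid=4
done. lo=0 hi=3; v=[6, 6, 6, 6, 7, 7, 7, 7, 7]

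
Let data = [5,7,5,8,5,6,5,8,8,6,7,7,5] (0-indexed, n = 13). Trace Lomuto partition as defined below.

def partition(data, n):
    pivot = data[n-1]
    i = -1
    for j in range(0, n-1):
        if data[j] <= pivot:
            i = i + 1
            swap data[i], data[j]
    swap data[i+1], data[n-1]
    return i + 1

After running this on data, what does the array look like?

pivot=5, i=-1
j=0: 5≤5, i=0, swap(0,0) ⇒ [5,7,5,8,5,6,5,8,8,6,7,7,5]
j=1: 7>5, skip
j=2: 5≤5, i=1, swap(1,2) ⇒ [5,5,7,8,5,6,5,8,8,6,7,7,5]
j=3: 8>5, skip
j=4: 5≤5, i=2, swap(2,4) ⇒ [5,5,5,8,7,6,5,8,8,6,7,7,5]
j=5: 6>5, skip
j=6: 5≤5, i=3, swap(3,6) ⇒ [5,5,5,5,7,6,8,8,8,6,7,7,5]
j=7: 8>5, skip
j=8: 8>5, skip
j=9: 6>5, skip
j=10: 7>5, skip
j=11: 7>5, skip
swap(4,12) ⇒ [5,5,5,5,5,6,8,8,8,6,7,7,7]; return 4

[5,5,5,5,5,6,8,8,8,6,7,7,7]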